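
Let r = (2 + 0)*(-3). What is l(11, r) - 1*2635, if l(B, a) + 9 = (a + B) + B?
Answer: -2628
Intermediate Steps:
r = -6 (r = 2*(-3) = -6)
l(B, a) = -9 + a + 2*B (l(B, a) = -9 + ((a + B) + B) = -9 + ((B + a) + B) = -9 + (a + 2*B) = -9 + a + 2*B)
l(11, r) - 1*2635 = (-9 - 6 + 2*11) - 1*2635 = (-9 - 6 + 22) - 2635 = 7 - 2635 = -2628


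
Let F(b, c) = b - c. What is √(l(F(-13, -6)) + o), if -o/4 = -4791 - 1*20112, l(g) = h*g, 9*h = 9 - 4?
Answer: √896473/3 ≈ 315.61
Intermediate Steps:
h = 5/9 (h = (9 - 4)/9 = (⅑)*5 = 5/9 ≈ 0.55556)
l(g) = 5*g/9
o = 99612 (o = -4*(-4791 - 1*20112) = -4*(-4791 - 20112) = -4*(-24903) = 99612)
√(l(F(-13, -6)) + o) = √(5*(-13 - 1*(-6))/9 + 99612) = √(5*(-13 + 6)/9 + 99612) = √((5/9)*(-7) + 99612) = √(-35/9 + 99612) = √(896473/9) = √896473/3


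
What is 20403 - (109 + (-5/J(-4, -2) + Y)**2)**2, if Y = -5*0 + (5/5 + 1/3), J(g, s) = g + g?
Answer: 2545135679/331776 ≈ 7671.3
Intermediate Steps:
J(g, s) = 2*g
Y = 4/3 (Y = 0 + (5*(1/5) + 1*(1/3)) = 0 + (1 + 1/3) = 0 + 4/3 = 4/3 ≈ 1.3333)
20403 - (109 + (-5/J(-4, -2) + Y)**2)**2 = 20403 - (109 + (-5/(2*(-4)) + 4/3)**2)**2 = 20403 - (109 + (-5/(-8) + 4/3)**2)**2 = 20403 - (109 + (-5*(-1/8) + 4/3)**2)**2 = 20403 - (109 + (5/8 + 4/3)**2)**2 = 20403 - (109 + (47/24)**2)**2 = 20403 - (109 + 2209/576)**2 = 20403 - (64993/576)**2 = 20403 - 1*4224090049/331776 = 20403 - 4224090049/331776 = 2545135679/331776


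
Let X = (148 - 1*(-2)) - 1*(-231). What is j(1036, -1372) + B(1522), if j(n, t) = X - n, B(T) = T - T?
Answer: -655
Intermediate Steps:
B(T) = 0
X = 381 (X = (148 + 2) + 231 = 150 + 231 = 381)
j(n, t) = 381 - n
j(1036, -1372) + B(1522) = (381 - 1*1036) + 0 = (381 - 1036) + 0 = -655 + 0 = -655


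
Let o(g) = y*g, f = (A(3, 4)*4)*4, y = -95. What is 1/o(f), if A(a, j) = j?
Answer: -1/6080 ≈ -0.00016447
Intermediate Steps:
f = 64 (f = (4*4)*4 = 16*4 = 64)
o(g) = -95*g
1/o(f) = 1/(-95*64) = 1/(-6080) = -1/6080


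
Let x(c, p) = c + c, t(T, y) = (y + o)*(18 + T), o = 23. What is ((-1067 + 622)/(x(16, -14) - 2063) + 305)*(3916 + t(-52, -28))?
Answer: 844303800/677 ≈ 1.2471e+6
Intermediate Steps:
t(T, y) = (18 + T)*(23 + y) (t(T, y) = (y + 23)*(18 + T) = (23 + y)*(18 + T) = (18 + T)*(23 + y))
x(c, p) = 2*c
((-1067 + 622)/(x(16, -14) - 2063) + 305)*(3916 + t(-52, -28)) = ((-1067 + 622)/(2*16 - 2063) + 305)*(3916 + (414 + 18*(-28) + 23*(-52) - 52*(-28))) = (-445/(32 - 2063) + 305)*(3916 + (414 - 504 - 1196 + 1456)) = (-445/(-2031) + 305)*(3916 + 170) = (-445*(-1/2031) + 305)*4086 = (445/2031 + 305)*4086 = (619900/2031)*4086 = 844303800/677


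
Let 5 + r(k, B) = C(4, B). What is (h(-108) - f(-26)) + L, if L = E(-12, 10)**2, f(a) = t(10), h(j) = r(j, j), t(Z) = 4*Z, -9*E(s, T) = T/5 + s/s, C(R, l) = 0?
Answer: -404/9 ≈ -44.889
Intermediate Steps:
E(s, T) = -1/9 - T/45 (E(s, T) = -(T/5 + s/s)/9 = -(T*(1/5) + 1)/9 = -(T/5 + 1)/9 = -(1 + T/5)/9 = -1/9 - T/45)
r(k, B) = -5 (r(k, B) = -5 + 0 = -5)
h(j) = -5
f(a) = 40 (f(a) = 4*10 = 40)
L = 1/9 (L = (-1/9 - 1/45*10)**2 = (-1/9 - 2/9)**2 = (-1/3)**2 = 1/9 ≈ 0.11111)
(h(-108) - f(-26)) + L = (-5 - 1*40) + 1/9 = (-5 - 40) + 1/9 = -45 + 1/9 = -404/9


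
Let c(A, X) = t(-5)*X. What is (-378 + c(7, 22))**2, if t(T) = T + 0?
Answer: 238144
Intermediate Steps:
t(T) = T
c(A, X) = -5*X
(-378 + c(7, 22))**2 = (-378 - 5*22)**2 = (-378 - 110)**2 = (-488)**2 = 238144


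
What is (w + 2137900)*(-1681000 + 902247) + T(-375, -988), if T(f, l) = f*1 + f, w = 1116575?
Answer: -2534432170425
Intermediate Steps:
T(f, l) = 2*f (T(f, l) = f + f = 2*f)
(w + 2137900)*(-1681000 + 902247) + T(-375, -988) = (1116575 + 2137900)*(-1681000 + 902247) + 2*(-375) = 3254475*(-778753) - 750 = -2534432169675 - 750 = -2534432170425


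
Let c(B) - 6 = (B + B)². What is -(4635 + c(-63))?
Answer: -20517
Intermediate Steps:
c(B) = 6 + 4*B² (c(B) = 6 + (B + B)² = 6 + (2*B)² = 6 + 4*B²)
-(4635 + c(-63)) = -(4635 + (6 + 4*(-63)²)) = -(4635 + (6 + 4*3969)) = -(4635 + (6 + 15876)) = -(4635 + 15882) = -1*20517 = -20517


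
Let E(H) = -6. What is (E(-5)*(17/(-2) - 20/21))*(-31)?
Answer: -12307/7 ≈ -1758.1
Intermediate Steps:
(E(-5)*(17/(-2) - 20/21))*(-31) = -6*(17/(-2) - 20/21)*(-31) = -6*(17*(-½) - 20*1/21)*(-31) = -6*(-17/2 - 20/21)*(-31) = -6*(-397/42)*(-31) = (397/7)*(-31) = -12307/7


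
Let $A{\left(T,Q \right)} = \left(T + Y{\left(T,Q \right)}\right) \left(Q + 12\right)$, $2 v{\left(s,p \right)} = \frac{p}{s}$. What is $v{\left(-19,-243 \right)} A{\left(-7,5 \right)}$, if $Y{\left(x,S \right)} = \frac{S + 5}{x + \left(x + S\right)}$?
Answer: $- \frac{33507}{38} \approx -881.76$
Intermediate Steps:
$v{\left(s,p \right)} = \frac{p}{2 s}$ ($v{\left(s,p \right)} = \frac{p \frac{1}{s}}{2} = \frac{p}{2 s}$)
$Y{\left(x,S \right)} = \frac{5 + S}{S + 2 x}$ ($Y{\left(x,S \right)} = \frac{5 + S}{x + \left(S + x\right)} = \frac{5 + S}{S + 2 x}$)
$A{\left(T,Q \right)} = \left(12 + Q\right) \left(T + \frac{5 + Q}{Q + 2 T}\right)$ ($A{\left(T,Q \right)} = \left(T + \frac{5 + Q}{Q + 2 T}\right) \left(Q + 12\right) = \left(T + \frac{5 + Q}{Q + 2 T}\right) \left(12 + Q\right) = \left(12 + Q\right) \left(T + \frac{5 + Q}{Q + 2 T}\right)$)
$v{\left(-19,-243 \right)} A{\left(-7,5 \right)} = \frac{1}{2} \left(-243\right) \frac{1}{-19} \frac{60 + 12 \cdot 5 + 5 \left(5 + 5\right) - 7 \left(12 + 5\right) \left(5 + 2 \left(-7\right)\right)}{5 + 2 \left(-7\right)} = \frac{1}{2} \left(-243\right) \left(- \frac{1}{19}\right) \frac{60 + 60 + 5 \cdot 10 - 119 \left(5 - 14\right)}{5 - 14} = \frac{243 \frac{60 + 60 + 50 - 119 \left(-9\right)}{-9}}{38} = \frac{243 \left(- \frac{60 + 60 + 50 + 1071}{9}\right)}{38} = \frac{243 \left(\left(- \frac{1}{9}\right) 1241\right)}{38} = \frac{243}{38} \left(- \frac{1241}{9}\right) = - \frac{33507}{38}$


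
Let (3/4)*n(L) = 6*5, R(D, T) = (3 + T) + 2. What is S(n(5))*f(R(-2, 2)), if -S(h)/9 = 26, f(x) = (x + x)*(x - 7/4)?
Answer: -17199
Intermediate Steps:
R(D, T) = 5 + T
n(L) = 40 (n(L) = 4*(6*5)/3 = (4/3)*30 = 40)
f(x) = 2*x*(-7/4 + x) (f(x) = (2*x)*(x - 7*1/4) = (2*x)*(x - 7/4) = (2*x)*(-7/4 + x) = 2*x*(-7/4 + x))
S(h) = -234 (S(h) = -9*26 = -234)
S(n(5))*f(R(-2, 2)) = -117*(5 + 2)*(-7 + 4*(5 + 2)) = -117*7*(-7 + 4*7) = -117*7*(-7 + 28) = -117*7*21 = -234*147/2 = -17199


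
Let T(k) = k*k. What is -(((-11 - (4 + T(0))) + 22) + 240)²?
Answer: -61009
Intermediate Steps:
T(k) = k²
-(((-11 - (4 + T(0))) + 22) + 240)² = -(((-11 - (4 + 0²)) + 22) + 240)² = -(((-11 - (4 + 0)) + 22) + 240)² = -(((-11 - 1*4) + 22) + 240)² = -(((-11 - 4) + 22) + 240)² = -((-15 + 22) + 240)² = -(7 + 240)² = -1*247² = -1*61009 = -61009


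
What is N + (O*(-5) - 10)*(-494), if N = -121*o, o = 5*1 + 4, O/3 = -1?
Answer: -3559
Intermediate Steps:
O = -3 (O = 3*(-1) = -3)
o = 9 (o = 5 + 4 = 9)
N = -1089 (N = -121*9 = -1089)
N + (O*(-5) - 10)*(-494) = -1089 + (-3*(-5) - 10)*(-494) = -1089 + (15 - 10)*(-494) = -1089 + 5*(-494) = -1089 - 2470 = -3559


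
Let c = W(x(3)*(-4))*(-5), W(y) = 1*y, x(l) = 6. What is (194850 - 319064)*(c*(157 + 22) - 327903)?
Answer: 38062026522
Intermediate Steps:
W(y) = y
c = 120 (c = (6*(-4))*(-5) = -24*(-5) = 120)
(194850 - 319064)*(c*(157 + 22) - 327903) = (194850 - 319064)*(120*(157 + 22) - 327903) = -124214*(120*179 - 327903) = -124214*(21480 - 327903) = -124214*(-306423) = 38062026522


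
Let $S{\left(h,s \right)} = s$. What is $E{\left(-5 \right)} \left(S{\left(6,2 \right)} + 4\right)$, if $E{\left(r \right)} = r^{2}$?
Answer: $150$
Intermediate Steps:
$E{\left(-5 \right)} \left(S{\left(6,2 \right)} + 4\right) = \left(-5\right)^{2} \left(2 + 4\right) = 25 \cdot 6 = 150$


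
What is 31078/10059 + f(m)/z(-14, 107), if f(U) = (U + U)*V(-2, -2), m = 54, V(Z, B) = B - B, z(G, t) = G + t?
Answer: 31078/10059 ≈ 3.0896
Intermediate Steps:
V(Z, B) = 0
f(U) = 0 (f(U) = (U + U)*0 = (2*U)*0 = 0)
31078/10059 + f(m)/z(-14, 107) = 31078/10059 + 0/(-14 + 107) = 31078*(1/10059) + 0/93 = 31078/10059 + 0*(1/93) = 31078/10059 + 0 = 31078/10059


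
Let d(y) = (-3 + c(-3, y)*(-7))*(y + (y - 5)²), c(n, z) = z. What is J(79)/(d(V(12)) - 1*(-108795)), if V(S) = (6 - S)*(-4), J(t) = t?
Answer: 79/42960 ≈ 0.0018389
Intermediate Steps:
V(S) = -24 + 4*S
d(y) = (-3 - 7*y)*(y + (-5 + y)²) (d(y) = (-3 + y*(-7))*(y + (y - 5)²) = (-3 - 7*y)*(y + (-5 + y)²))
J(79)/(d(V(12)) - 1*(-108795)) = 79/((-75 - 148*(-24 + 4*12) - 7*(-24 + 4*12)³ + 60*(-24 + 4*12)²) - 1*(-108795)) = 79/((-75 - 148*(-24 + 48) - 7*(-24 + 48)³ + 60*(-24 + 48)²) + 108795) = 79/((-75 - 148*24 - 7*24³ + 60*24²) + 108795) = 79/((-75 - 3552 - 7*13824 + 60*576) + 108795) = 79/((-75 - 3552 - 96768 + 34560) + 108795) = 79/(-65835 + 108795) = 79/42960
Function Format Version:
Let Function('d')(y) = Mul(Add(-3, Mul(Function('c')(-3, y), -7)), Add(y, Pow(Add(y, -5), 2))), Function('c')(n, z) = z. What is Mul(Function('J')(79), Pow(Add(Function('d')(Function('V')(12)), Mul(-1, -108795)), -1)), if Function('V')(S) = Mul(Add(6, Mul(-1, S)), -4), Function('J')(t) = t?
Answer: Rational(79, 42960) ≈ 0.0018389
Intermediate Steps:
Function('V')(S) = Add(-24, Mul(4, S))
Function('d')(y) = Mul(Add(-3, Mul(-7, y)), Add(y, Pow(Add(-5, y), 2))) (Function('d')(y) = Mul(Add(-3, Mul(y, -7)), Add(y, Pow(Add(y, -5), 2))) = Mul(Add(-3, Mul(-7, y)), Add(y, Pow(Add(-5, y), 2))))
Mul(Function('J')(79), Pow(Add(Function('d')(Function('V')(12)), Mul(-1, -108795)), -1)) = Mul(79, Pow(Add(Add(-75, Mul(-148, Add(-24, Mul(4, 12))), Mul(-7, Pow(Add(-24, Mul(4, 12)), 3)), Mul(60, Pow(Add(-24, Mul(4, 12)), 2))), Mul(-1, -108795)), -1)) = Mul(79, Pow(Add(Add(-75, Mul(-148, Add(-24, 48)), Mul(-7, Pow(Add(-24, 48), 3)), Mul(60, Pow(Add(-24, 48), 2))), 108795), -1)) = Mul(79, Pow(Add(Add(-75, Mul(-148, 24), Mul(-7, Pow(24, 3)), Mul(60, Pow(24, 2))), 108795), -1)) = Mul(79, Pow(Add(Add(-75, -3552, Mul(-7, 13824), Mul(60, 576)), 108795), -1)) = Mul(79, Pow(Add(Add(-75, -3552, -96768, 34560), 108795), -1)) = Mul(79, Pow(Add(-65835, 108795), -1)) = Mul(79, Pow(42960, -1)) = Mul(79, Rational(1, 42960)) = Rational(79, 42960)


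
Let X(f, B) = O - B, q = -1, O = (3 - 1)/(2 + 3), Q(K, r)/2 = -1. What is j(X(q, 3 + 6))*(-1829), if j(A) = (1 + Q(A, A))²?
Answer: -1829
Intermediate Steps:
Q(K, r) = -2 (Q(K, r) = 2*(-1) = -2)
O = ⅖ (O = 2/5 = 2*(⅕) = ⅖ ≈ 0.40000)
X(f, B) = ⅖ - B
j(A) = 1 (j(A) = (1 - 2)² = (-1)² = 1)
j(X(q, 3 + 6))*(-1829) = 1*(-1829) = -1829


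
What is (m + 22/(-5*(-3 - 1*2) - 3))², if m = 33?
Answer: 1156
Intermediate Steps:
(m + 22/(-5*(-3 - 1*2) - 3))² = (33 + 22/(-5*(-3 - 1*2) - 3))² = (33 + 22/(-5*(-3 - 2) - 3))² = (33 + 22/(-5*(-5) - 3))² = (33 + 22/(25 - 3))² = (33 + 22/22)² = (33 + 22*(1/22))² = (33 + 1)² = 34² = 1156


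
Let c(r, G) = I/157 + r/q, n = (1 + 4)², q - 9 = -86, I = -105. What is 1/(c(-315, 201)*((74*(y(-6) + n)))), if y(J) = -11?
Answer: 1727/6122760 ≈ 0.00028206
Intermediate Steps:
q = -77 (q = 9 - 86 = -77)
n = 25 (n = 5² = 25)
c(r, G) = -105/157 - r/77 (c(r, G) = -105/157 + r/(-77) = -105*1/157 + r*(-1/77) = -105/157 - r/77)
1/(c(-315, 201)*((74*(y(-6) + n)))) = 1/((-105/157 - 1/77*(-315))*((74*(-11 + 25)))) = 1/((-105/157 + 45/11)*((74*14))) = 1/((5910/1727)*1036) = (1727/5910)*(1/1036) = 1727/6122760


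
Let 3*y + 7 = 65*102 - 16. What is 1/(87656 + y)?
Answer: 3/269575 ≈ 1.1129e-5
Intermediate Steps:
y = 6607/3 (y = -7/3 + (65*102 - 16)/3 = -7/3 + (6630 - 16)/3 = -7/3 + (1/3)*6614 = -7/3 + 6614/3 = 6607/3 ≈ 2202.3)
1/(87656 + y) = 1/(87656 + 6607/3) = 1/(269575/3) = 3/269575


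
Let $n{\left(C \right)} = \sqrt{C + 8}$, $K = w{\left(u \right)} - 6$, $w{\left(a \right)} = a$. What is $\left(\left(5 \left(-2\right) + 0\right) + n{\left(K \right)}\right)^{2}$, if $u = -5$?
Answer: $\left(10 - i \sqrt{3}\right)^{2} \approx 97.0 - 34.641 i$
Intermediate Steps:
$K = -11$ ($K = -5 - 6 = -11$)
$n{\left(C \right)} = \sqrt{8 + C}$
$\left(\left(5 \left(-2\right) + 0\right) + n{\left(K \right)}\right)^{2} = \left(\left(5 \left(-2\right) + 0\right) + \sqrt{8 - 11}\right)^{2} = \left(\left(-10 + 0\right) + \sqrt{-3}\right)^{2} = \left(-10 + i \sqrt{3}\right)^{2}$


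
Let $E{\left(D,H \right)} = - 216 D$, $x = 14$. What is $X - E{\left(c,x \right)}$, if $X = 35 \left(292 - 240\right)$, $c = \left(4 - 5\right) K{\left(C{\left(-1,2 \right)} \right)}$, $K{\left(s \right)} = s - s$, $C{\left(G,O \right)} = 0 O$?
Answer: $1820$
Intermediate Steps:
$C{\left(G,O \right)} = 0$
$K{\left(s \right)} = 0$
$c = 0$ ($c = \left(4 - 5\right) 0 = \left(-1\right) 0 = 0$)
$X = 1820$ ($X = 35 \cdot 52 = 1820$)
$X - E{\left(c,x \right)} = 1820 - \left(-216\right) 0 = 1820 - 0 = 1820 + 0 = 1820$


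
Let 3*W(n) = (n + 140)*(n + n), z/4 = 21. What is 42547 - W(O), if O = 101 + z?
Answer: 7391/3 ≈ 2463.7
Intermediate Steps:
z = 84 (z = 4*21 = 84)
O = 185 (O = 101 + 84 = 185)
W(n) = 2*n*(140 + n)/3 (W(n) = ((n + 140)*(n + n))/3 = ((140 + n)*(2*n))/3 = (2*n*(140 + n))/3 = 2*n*(140 + n)/3)
42547 - W(O) = 42547 - 2*185*(140 + 185)/3 = 42547 - 2*185*325/3 = 42547 - 1*120250/3 = 42547 - 120250/3 = 7391/3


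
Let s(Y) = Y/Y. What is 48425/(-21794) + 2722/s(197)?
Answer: 59274843/21794 ≈ 2719.8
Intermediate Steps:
s(Y) = 1
48425/(-21794) + 2722/s(197) = 48425/(-21794) + 2722/1 = 48425*(-1/21794) + 2722*1 = -48425/21794 + 2722 = 59274843/21794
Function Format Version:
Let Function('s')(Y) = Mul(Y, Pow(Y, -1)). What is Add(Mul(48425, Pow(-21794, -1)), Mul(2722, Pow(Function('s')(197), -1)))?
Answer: Rational(59274843, 21794) ≈ 2719.8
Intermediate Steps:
Function('s')(Y) = 1
Add(Mul(48425, Pow(-21794, -1)), Mul(2722, Pow(Function('s')(197), -1))) = Add(Mul(48425, Pow(-21794, -1)), Mul(2722, Pow(1, -1))) = Add(Mul(48425, Rational(-1, 21794)), Mul(2722, 1)) = Add(Rational(-48425, 21794), 2722) = Rational(59274843, 21794)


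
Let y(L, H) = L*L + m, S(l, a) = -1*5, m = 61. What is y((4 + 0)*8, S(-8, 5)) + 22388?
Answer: 23473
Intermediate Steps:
S(l, a) = -5
y(L, H) = 61 + L² (y(L, H) = L*L + 61 = L² + 61 = 61 + L²)
y((4 + 0)*8, S(-8, 5)) + 22388 = (61 + ((4 + 0)*8)²) + 22388 = (61 + (4*8)²) + 22388 = (61 + 32²) + 22388 = (61 + 1024) + 22388 = 1085 + 22388 = 23473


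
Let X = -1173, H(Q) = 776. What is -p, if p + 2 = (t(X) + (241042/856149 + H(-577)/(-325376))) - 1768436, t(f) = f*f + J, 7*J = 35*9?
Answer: 13666093873109621/34821292128 ≈ 3.9246e+5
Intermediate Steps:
J = 45 (J = (35*9)/7 = (⅐)*315 = 45)
t(f) = 45 + f² (t(f) = f*f + 45 = f² + 45 = 45 + f²)
p = -13666093873109621/34821292128 (p = -2 + (((45 + (-1173)²) + (241042/856149 + 776/(-325376))) - 1768436) = -2 + (((45 + 1375929) + (241042*(1/856149) + 776*(-1/325376))) - 1768436) = -2 + ((1375974 + (241042/856149 - 97/40672)) - 1768436) = -2 + ((1375974 + 9720613771/34821292128) - 1768436) = -2 + (47913202335146443/34821292128 - 1768436) = -2 - 13666024230525365/34821292128 = -13666093873109621/34821292128 ≈ -3.9246e+5)
-p = -1*(-13666093873109621/34821292128) = 13666093873109621/34821292128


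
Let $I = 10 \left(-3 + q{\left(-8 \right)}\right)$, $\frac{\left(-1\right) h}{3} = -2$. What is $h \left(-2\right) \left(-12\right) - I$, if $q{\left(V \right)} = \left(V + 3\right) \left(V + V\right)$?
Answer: $-626$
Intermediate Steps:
$h = 6$ ($h = \left(-3\right) \left(-2\right) = 6$)
$q{\left(V \right)} = 2 V \left(3 + V\right)$ ($q{\left(V \right)} = \left(3 + V\right) 2 V = 2 V \left(3 + V\right)$)
$I = 770$ ($I = 10 \left(-3 + 2 \left(-8\right) \left(3 - 8\right)\right) = 10 \left(-3 + 2 \left(-8\right) \left(-5\right)\right) = 10 \left(-3 + 80\right) = 10 \cdot 77 = 770$)
$h \left(-2\right) \left(-12\right) - I = 6 \left(-2\right) \left(-12\right) - 770 = \left(-12\right) \left(-12\right) - 770 = 144 - 770 = -626$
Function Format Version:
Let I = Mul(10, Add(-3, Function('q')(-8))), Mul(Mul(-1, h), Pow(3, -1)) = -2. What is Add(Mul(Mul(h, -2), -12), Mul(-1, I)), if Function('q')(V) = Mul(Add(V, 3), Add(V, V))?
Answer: -626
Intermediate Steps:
h = 6 (h = Mul(-3, -2) = 6)
Function('q')(V) = Mul(2, V, Add(3, V)) (Function('q')(V) = Mul(Add(3, V), Mul(2, V)) = Mul(2, V, Add(3, V)))
I = 770 (I = Mul(10, Add(-3, Mul(2, -8, Add(3, -8)))) = Mul(10, Add(-3, Mul(2, -8, -5))) = Mul(10, Add(-3, 80)) = Mul(10, 77) = 770)
Add(Mul(Mul(h, -2), -12), Mul(-1, I)) = Add(Mul(Mul(6, -2), -12), Mul(-1, 770)) = Add(Mul(-12, -12), -770) = Add(144, -770) = -626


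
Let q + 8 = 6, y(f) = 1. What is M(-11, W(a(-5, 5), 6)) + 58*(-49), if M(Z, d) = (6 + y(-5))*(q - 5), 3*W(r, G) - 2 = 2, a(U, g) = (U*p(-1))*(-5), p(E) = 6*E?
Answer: -2891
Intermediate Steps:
q = -2 (q = -8 + 6 = -2)
a(U, g) = 30*U (a(U, g) = (U*(6*(-1)))*(-5) = (U*(-6))*(-5) = -6*U*(-5) = 30*U)
W(r, G) = 4/3 (W(r, G) = ⅔ + (⅓)*2 = ⅔ + ⅔ = 4/3)
M(Z, d) = -49 (M(Z, d) = (6 + 1)*(-2 - 5) = 7*(-7) = -49)
M(-11, W(a(-5, 5), 6)) + 58*(-49) = -49 + 58*(-49) = -49 - 2842 = -2891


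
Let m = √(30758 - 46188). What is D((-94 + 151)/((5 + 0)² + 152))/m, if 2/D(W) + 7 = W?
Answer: 59*I*√15430/3039710 ≈ 0.002411*I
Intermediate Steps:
D(W) = 2/(-7 + W)
m = I*√15430 (m = √(-15430) = I*√15430 ≈ 124.22*I)
D((-94 + 151)/((5 + 0)² + 152))/m = (2/(-7 + (-94 + 151)/((5 + 0)² + 152)))/((I*√15430)) = (2/(-7 + 57/(5² + 152)))*(-I*√15430/15430) = (2/(-7 + 57/(25 + 152)))*(-I*√15430/15430) = (2/(-7 + 57/177))*(-I*√15430/15430) = (2/(-7 + 57*(1/177)))*(-I*√15430/15430) = (2/(-7 + 19/59))*(-I*√15430/15430) = (2/(-394/59))*(-I*√15430/15430) = (2*(-59/394))*(-I*√15430/15430) = -(-59)*I*√15430/3039710 = 59*I*√15430/3039710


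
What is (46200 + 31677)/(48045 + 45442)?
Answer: 77877/93487 ≈ 0.83302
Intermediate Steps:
(46200 + 31677)/(48045 + 45442) = 77877/93487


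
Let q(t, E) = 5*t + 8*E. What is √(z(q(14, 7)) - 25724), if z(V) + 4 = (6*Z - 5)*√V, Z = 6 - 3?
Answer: √(-25728 + 39*√14) ≈ 159.94*I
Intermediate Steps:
Z = 3
z(V) = -4 + 13*√V (z(V) = -4 + (6*3 - 5)*√V = -4 + (18 - 5)*√V = -4 + 13*√V)
√(z(q(14, 7)) - 25724) = √((-4 + 13*√(5*14 + 8*7)) - 25724) = √((-4 + 13*√(70 + 56)) - 25724) = √((-4 + 13*√126) - 25724) = √((-4 + 13*(3*√14)) - 25724) = √((-4 + 39*√14) - 25724) = √(-25728 + 39*√14)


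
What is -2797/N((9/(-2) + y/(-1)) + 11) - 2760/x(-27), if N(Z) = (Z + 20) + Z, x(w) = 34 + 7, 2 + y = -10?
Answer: -271997/2337 ≈ -116.39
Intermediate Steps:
y = -12 (y = -2 - 10 = -12)
x(w) = 41
N(Z) = 20 + 2*Z (N(Z) = (20 + Z) + Z = 20 + 2*Z)
-2797/N((9/(-2) + y/(-1)) + 11) - 2760/x(-27) = -2797/(20 + 2*((9/(-2) - 12/(-1)) + 11)) - 2760/41 = -2797/(20 + 2*((9*(-1/2) - 12*(-1)) + 11)) - 2760*1/41 = -2797/(20 + 2*((-9/2 + 12) + 11)) - 2760/41 = -2797/(20 + 2*(15/2 + 11)) - 2760/41 = -2797/(20 + 2*(37/2)) - 2760/41 = -2797/(20 + 37) - 2760/41 = -2797/57 - 2760/41 = -271997/2337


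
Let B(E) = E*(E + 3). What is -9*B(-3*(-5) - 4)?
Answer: -1386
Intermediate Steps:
B(E) = E*(3 + E)
-9*B(-3*(-5) - 4) = -9*(-3*(-5) - 4)*(3 + (-3*(-5) - 4)) = -9*(15 - 4)*(3 + (15 - 4)) = -99*(3 + 11) = -99*14 = -9*154 = -1386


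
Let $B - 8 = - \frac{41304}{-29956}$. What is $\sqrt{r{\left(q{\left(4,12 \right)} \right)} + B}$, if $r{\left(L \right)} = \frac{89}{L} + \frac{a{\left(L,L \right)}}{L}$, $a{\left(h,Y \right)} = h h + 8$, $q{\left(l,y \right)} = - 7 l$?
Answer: $\frac{i \sqrt{242778514335}}{104846} \approx 4.6995 i$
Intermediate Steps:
$a{\left(h,Y \right)} = 8 + h^{2}$ ($a{\left(h,Y \right)} = h^{2} + 8 = 8 + h^{2}$)
$B = \frac{70238}{7489}$ ($B = 8 - \frac{41304}{-29956} = 8 - - \frac{10326}{7489} = 8 + \frac{10326}{7489} = \frac{70238}{7489} \approx 9.3788$)
$r{\left(L \right)} = \frac{89}{L} + \frac{8 + L^{2}}{L}$
$\sqrt{r{\left(q{\left(4,12 \right)} \right)} + B} = \sqrt{\left(\left(-7\right) 4 + \frac{97}{\left(-7\right) 4}\right) + \frac{70238}{7489}} = \sqrt{\left(-28 + \frac{97}{-28}\right) + \frac{70238}{7489}} = \sqrt{\left(-28 + 97 \left(- \frac{1}{28}\right)\right) + \frac{70238}{7489}} = \sqrt{\left(-28 - \frac{97}{28}\right) + \frac{70238}{7489}} = \sqrt{- \frac{881}{28} + \frac{70238}{7489}} = \sqrt{- \frac{4631145}{209692}} = \frac{i \sqrt{242778514335}}{104846}$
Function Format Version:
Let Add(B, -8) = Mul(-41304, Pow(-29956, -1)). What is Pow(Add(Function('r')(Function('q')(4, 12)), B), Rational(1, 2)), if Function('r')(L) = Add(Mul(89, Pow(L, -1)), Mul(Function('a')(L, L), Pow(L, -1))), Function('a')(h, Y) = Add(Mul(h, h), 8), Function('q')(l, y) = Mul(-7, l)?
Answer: Mul(Rational(1, 104846), I, Pow(242778514335, Rational(1, 2))) ≈ Mul(4.6995, I)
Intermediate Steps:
Function('a')(h, Y) = Add(8, Pow(h, 2)) (Function('a')(h, Y) = Add(Pow(h, 2), 8) = Add(8, Pow(h, 2)))
B = Rational(70238, 7489) (B = Add(8, Mul(-41304, Pow(-29956, -1))) = Add(8, Mul(-41304, Rational(-1, 29956))) = Add(8, Rational(10326, 7489)) = Rational(70238, 7489) ≈ 9.3788)
Function('r')(L) = Add(Mul(89, Pow(L, -1)), Mul(Pow(L, -1), Add(8, Pow(L, 2)))) (Function('r')(L) = Add(Mul(89, Pow(L, -1)), Mul(Add(8, Pow(L, 2)), Pow(L, -1))) = Add(Mul(89, Pow(L, -1)), Mul(Pow(L, -1), Add(8, Pow(L, 2)))))
Pow(Add(Function('r')(Function('q')(4, 12)), B), Rational(1, 2)) = Pow(Add(Add(Mul(-7, 4), Mul(97, Pow(Mul(-7, 4), -1))), Rational(70238, 7489)), Rational(1, 2)) = Pow(Add(Add(-28, Mul(97, Pow(-28, -1))), Rational(70238, 7489)), Rational(1, 2)) = Pow(Add(Add(-28, Mul(97, Rational(-1, 28))), Rational(70238, 7489)), Rational(1, 2)) = Pow(Add(Add(-28, Rational(-97, 28)), Rational(70238, 7489)), Rational(1, 2)) = Pow(Add(Rational(-881, 28), Rational(70238, 7489)), Rational(1, 2)) = Pow(Rational(-4631145, 209692), Rational(1, 2)) = Mul(Rational(1, 104846), I, Pow(242778514335, Rational(1, 2)))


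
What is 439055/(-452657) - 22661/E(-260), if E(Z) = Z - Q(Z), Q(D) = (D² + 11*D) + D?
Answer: -18166760423/29305014180 ≈ -0.61992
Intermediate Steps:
Q(D) = D² + 12*D
E(Z) = Z - Z*(12 + Z)
439055/(-452657) - 22661/E(-260) = 439055/(-452657) - 22661*(-1/(260*(-11 - 1*(-260)))) = 439055*(-1/452657) - 22661*(-1/(260*(-11 + 260))) = -439055/452657 - 22661/((-260*249)) = -439055/452657 - 22661/(-64740) = -439055/452657 - 22661*(-1/64740) = -439055/452657 + 22661/64740 = -18166760423/29305014180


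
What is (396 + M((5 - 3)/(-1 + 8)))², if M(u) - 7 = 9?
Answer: 169744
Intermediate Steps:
M(u) = 16 (M(u) = 7 + 9 = 16)
(396 + M((5 - 3)/(-1 + 8)))² = (396 + 16)² = 412² = 169744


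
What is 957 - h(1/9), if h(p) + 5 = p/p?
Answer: 961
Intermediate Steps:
h(p) = -4 (h(p) = -5 + p/p = -5 + 1 = -4)
957 - h(1/9) = 957 - 1*(-4) = 957 + 4 = 961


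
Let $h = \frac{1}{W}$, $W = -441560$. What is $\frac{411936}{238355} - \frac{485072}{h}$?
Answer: $\frac{51052874251845536}{238355} \approx 2.1419 \cdot 10^{11}$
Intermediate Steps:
$h = - \frac{1}{441560}$ ($h = \frac{1}{-441560} = - \frac{1}{441560} \approx -2.2647 \cdot 10^{-6}$)
$\frac{411936}{238355} - \frac{485072}{h} = \frac{411936}{238355} - \frac{485072}{- \frac{1}{441560}} = 411936 \cdot \frac{1}{238355} - -214188392320 = \frac{411936}{238355} + 214188392320 = \frac{51052874251845536}{238355}$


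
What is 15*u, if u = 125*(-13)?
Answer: -24375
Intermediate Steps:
u = -1625
15*u = 15*(-1625) = -24375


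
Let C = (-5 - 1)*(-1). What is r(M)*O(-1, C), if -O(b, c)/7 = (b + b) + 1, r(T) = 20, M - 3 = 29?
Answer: 140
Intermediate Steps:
M = 32 (M = 3 + 29 = 32)
C = 6 (C = -6*(-1) = 6)
O(b, c) = -7 - 14*b (O(b, c) = -7*((b + b) + 1) = -7*(2*b + 1) = -7*(1 + 2*b) = -7 - 14*b)
r(M)*O(-1, C) = 20*(-7 - 14*(-1)) = 20*(-7 + 14) = 20*7 = 140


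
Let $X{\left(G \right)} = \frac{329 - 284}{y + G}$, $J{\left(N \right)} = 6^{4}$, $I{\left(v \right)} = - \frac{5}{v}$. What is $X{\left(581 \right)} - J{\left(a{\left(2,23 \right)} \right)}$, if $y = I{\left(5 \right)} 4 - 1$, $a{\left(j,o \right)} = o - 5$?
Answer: $- \frac{82939}{64} \approx -1295.9$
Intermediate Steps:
$a{\left(j,o \right)} = -5 + o$
$J{\left(N \right)} = 1296$
$y = -5$ ($y = - \frac{5}{5} \cdot 4 - 1 = \left(-5\right) \frac{1}{5} \cdot 4 - 1 = \left(-1\right) 4 - 1 = -4 - 1 = -5$)
$X{\left(G \right)} = \frac{45}{-5 + G}$ ($X{\left(G \right)} = \frac{329 - 284}{-5 + G} = \frac{45}{-5 + G}$)
$X{\left(581 \right)} - J{\left(a{\left(2,23 \right)} \right)} = \frac{45}{-5 + 581} - 1296 = \frac{45}{576} - 1296 = 45 \cdot \frac{1}{576} - 1296 = \frac{5}{64} - 1296 = - \frac{82939}{64}$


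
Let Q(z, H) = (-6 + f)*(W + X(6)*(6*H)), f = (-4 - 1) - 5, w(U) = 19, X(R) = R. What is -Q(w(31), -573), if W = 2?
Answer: -330016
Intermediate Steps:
f = -10 (f = -5 - 5 = -10)
Q(z, H) = -32 - 576*H (Q(z, H) = (-6 - 10)*(2 + 6*(6*H)) = -16*(2 + 36*H) = -32 - 576*H)
-Q(w(31), -573) = -(-32 - 576*(-573)) = -(-32 + 330048) = -1*330016 = -330016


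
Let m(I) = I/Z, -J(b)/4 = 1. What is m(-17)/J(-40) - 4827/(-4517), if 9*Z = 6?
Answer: 268983/36136 ≈ 7.4436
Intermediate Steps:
Z = ⅔ (Z = (⅑)*6 = ⅔ ≈ 0.66667)
J(b) = -4 (J(b) = -4*1 = -4)
m(I) = 3*I/2 (m(I) = I/(⅔) = I*(3/2) = 3*I/2)
m(-17)/J(-40) - 4827/(-4517) = ((3/2)*(-17))/(-4) - 4827/(-4517) = -51/2*(-¼) - 4827*(-1/4517) = 51/8 + 4827/4517 = 268983/36136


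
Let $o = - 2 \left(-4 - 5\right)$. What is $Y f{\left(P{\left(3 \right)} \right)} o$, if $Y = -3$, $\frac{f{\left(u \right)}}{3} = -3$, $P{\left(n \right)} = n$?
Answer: $486$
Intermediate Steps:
$f{\left(u \right)} = -9$ ($f{\left(u \right)} = 3 \left(-3\right) = -9$)
$o = 18$ ($o = \left(-2\right) \left(-9\right) = 18$)
$Y f{\left(P{\left(3 \right)} \right)} o = \left(-3\right) \left(-9\right) 18 = 27 \cdot 18 = 486$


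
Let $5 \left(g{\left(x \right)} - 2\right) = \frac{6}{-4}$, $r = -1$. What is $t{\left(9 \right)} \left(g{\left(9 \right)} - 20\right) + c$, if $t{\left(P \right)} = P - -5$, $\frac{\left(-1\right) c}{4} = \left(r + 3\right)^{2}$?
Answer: $- \frac{1361}{5} \approx -272.2$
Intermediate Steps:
$g{\left(x \right)} = \frac{17}{10}$ ($g{\left(x \right)} = 2 + \frac{6 \frac{1}{-4}}{5} = 2 + \frac{6 \left(- \frac{1}{4}\right)}{5} = 2 + \frac{1}{5} \left(- \frac{3}{2}\right) = 2 - \frac{3}{10} = \frac{17}{10}$)
$c = -16$ ($c = - 4 \left(-1 + 3\right)^{2} = - 4 \cdot 2^{2} = \left(-4\right) 4 = -16$)
$t{\left(P \right)} = 5 + P$ ($t{\left(P \right)} = P + 5 = 5 + P$)
$t{\left(9 \right)} \left(g{\left(9 \right)} - 20\right) + c = \left(5 + 9\right) \left(\frac{17}{10} - 20\right) - 16 = 14 \left(- \frac{183}{10}\right) - 16 = - \frac{1281}{5} - 16 = - \frac{1361}{5}$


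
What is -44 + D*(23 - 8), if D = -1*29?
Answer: -479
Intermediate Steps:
D = -29
-44 + D*(23 - 8) = -44 - 29*(23 - 8) = -44 - 29*15 = -44 - 435 = -479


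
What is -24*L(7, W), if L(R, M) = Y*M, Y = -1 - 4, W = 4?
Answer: 480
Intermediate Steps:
Y = -5
L(R, M) = -5*M
-24*L(7, W) = -(-120)*4 = -24*(-20) = 480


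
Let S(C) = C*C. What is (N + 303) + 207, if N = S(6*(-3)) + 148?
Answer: 982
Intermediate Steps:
S(C) = C²
N = 472 (N = (6*(-3))² + 148 = (-18)² + 148 = 324 + 148 = 472)
(N + 303) + 207 = (472 + 303) + 207 = 775 + 207 = 982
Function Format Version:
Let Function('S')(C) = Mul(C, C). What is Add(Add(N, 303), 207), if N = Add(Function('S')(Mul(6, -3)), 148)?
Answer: 982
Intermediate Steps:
Function('S')(C) = Pow(C, 2)
N = 472 (N = Add(Pow(Mul(6, -3), 2), 148) = Add(Pow(-18, 2), 148) = Add(324, 148) = 472)
Add(Add(N, 303), 207) = Add(Add(472, 303), 207) = Add(775, 207) = 982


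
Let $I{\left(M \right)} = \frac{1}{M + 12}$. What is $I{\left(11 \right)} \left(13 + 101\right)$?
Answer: $\frac{114}{23} \approx 4.9565$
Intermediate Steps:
$I{\left(M \right)} = \frac{1}{12 + M}$
$I{\left(11 \right)} \left(13 + 101\right) = \frac{13 + 101}{12 + 11} = \frac{1}{23} \cdot 114 = \frac{114}{23}$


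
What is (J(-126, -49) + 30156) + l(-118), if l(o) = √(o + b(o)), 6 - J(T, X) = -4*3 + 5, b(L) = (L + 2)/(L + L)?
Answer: 30169 + I*√409047/59 ≈ 30169.0 + 10.84*I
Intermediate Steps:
b(L) = (2 + L)/(2*L) (b(L) = (2 + L)/((2*L)) = (2 + L)*(1/(2*L)) = (2 + L)/(2*L))
J(T, X) = 13 (J(T, X) = 6 - (-4*3 + 5) = 6 - (-12 + 5) = 6 - 1*(-7) = 6 + 7 = 13)
l(o) = √(o + (2 + o)/(2*o))
(J(-126, -49) + 30156) + l(-118) = (13 + 30156) + √(2 + 4*(-118) + 4/(-118))/2 = 30169 + √(2 - 472 + 4*(-1/118))/2 = 30169 + √(2 - 472 - 2/59)/2 = 30169 + √(-27732/59)/2 = 30169 + (2*I*√409047/59)/2 = 30169 + I*√409047/59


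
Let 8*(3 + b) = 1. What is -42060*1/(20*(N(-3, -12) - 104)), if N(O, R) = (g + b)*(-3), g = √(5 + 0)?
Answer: 12836712/579289 - 403776*√5/579289 ≈ 20.601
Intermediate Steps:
b = -23/8 (b = -3 + (⅛)*1 = -3 + ⅛ = -23/8 ≈ -2.8750)
g = √5 ≈ 2.2361
N(O, R) = 69/8 - 3*√5 (N(O, R) = (√5 - 23/8)*(-3) = (-23/8 + √5)*(-3) = 69/8 - 3*√5)
-42060*1/(20*(N(-3, -12) - 104)) = -42060*1/(20*((69/8 - 3*√5) - 104)) = -42060*1/(20*(-763/8 - 3*√5)) = -42060/(-3815/2 - 60*√5)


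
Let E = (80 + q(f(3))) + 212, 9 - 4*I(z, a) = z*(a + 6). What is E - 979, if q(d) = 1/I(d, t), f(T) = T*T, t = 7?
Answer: -18550/27 ≈ -687.04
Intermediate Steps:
I(z, a) = 9/4 - z*(6 + a)/4 (I(z, a) = 9/4 - z*(a + 6)/4 = 9/4 - z*(6 + a)/4)
f(T) = T²
q(d) = 1/(9/4 - 13*d/4) (q(d) = 1/(9/4 - 3*d/2 - ¼*7*d) = 1/(9/4 - 3*d/2 - 7*d/4) = 1/(9/4 - 13*d/4))
E = 7883/27 (E = (80 - 4/(-9 + 13*3²)) + 212 = (80 - 4/(-9 + 13*9)) + 212 = (80 - 4/(-9 + 117)) + 212 = (80 - 4/108) + 212 = (80 - 4*1/108) + 212 = (80 - 1/27) + 212 = 2159/27 + 212 = 7883/27 ≈ 291.96)
E - 979 = 7883/27 - 979 = -18550/27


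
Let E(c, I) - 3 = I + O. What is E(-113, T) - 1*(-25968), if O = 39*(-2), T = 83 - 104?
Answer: 25872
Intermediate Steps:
T = -21
O = -78
E(c, I) = -75 + I (E(c, I) = 3 + (I - 78) = 3 + (-78 + I) = -75 + I)
E(-113, T) - 1*(-25968) = (-75 - 21) - 1*(-25968) = -96 + 25968 = 25872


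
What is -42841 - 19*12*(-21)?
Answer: -38053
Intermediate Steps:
-42841 - 19*12*(-21) = -42841 - 228*(-21) = -42841 - 1*(-4788) = -42841 + 4788 = -38053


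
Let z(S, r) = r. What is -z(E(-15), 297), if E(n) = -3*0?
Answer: -297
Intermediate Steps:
E(n) = 0
-z(E(-15), 297) = -1*297 = -297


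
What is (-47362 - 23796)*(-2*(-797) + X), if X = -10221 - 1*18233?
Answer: 1911303880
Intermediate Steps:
X = -28454 (X = -10221 - 18233 = -28454)
(-47362 - 23796)*(-2*(-797) + X) = (-47362 - 23796)*(-2*(-797) - 28454) = -71158*(1594 - 28454) = -71158*(-26860) = 1911303880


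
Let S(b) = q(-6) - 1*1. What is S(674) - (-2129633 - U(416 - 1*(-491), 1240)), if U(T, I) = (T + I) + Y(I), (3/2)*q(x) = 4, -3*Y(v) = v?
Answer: 6394105/3 ≈ 2.1314e+6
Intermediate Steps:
Y(v) = -v/3
q(x) = 8/3 (q(x) = (2/3)*4 = 8/3)
U(T, I) = T + 2*I/3 (U(T, I) = (T + I) - I/3 = (I + T) - I/3 = T + 2*I/3)
S(b) = 5/3 (S(b) = 8/3 - 1*1 = 8/3 - 1 = 5/3)
S(674) - (-2129633 - U(416 - 1*(-491), 1240)) = 5/3 - (-2129633 - ((416 - 1*(-491)) + (2/3)*1240)) = 5/3 - (-2129633 - ((416 + 491) + 2480/3)) = 5/3 - (-2129633 - (907 + 2480/3)) = 5/3 - (-2129633 - 1*5201/3) = 5/3 - (-2129633 - 5201/3) = 5/3 - 1*(-6394100/3) = 5/3 + 6394100/3 = 6394105/3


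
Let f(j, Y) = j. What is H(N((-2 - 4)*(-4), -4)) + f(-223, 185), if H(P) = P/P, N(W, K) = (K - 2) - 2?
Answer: -222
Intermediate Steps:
N(W, K) = -4 + K (N(W, K) = (-2 + K) - 2 = -4 + K)
H(P) = 1
H(N((-2 - 4)*(-4), -4)) + f(-223, 185) = 1 - 223 = -222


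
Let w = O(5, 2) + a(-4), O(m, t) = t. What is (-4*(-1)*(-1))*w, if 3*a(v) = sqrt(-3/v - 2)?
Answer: -8 - 2*I*sqrt(5)/3 ≈ -8.0 - 1.4907*I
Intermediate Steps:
a(v) = sqrt(-2 - 3/v)/3 (a(v) = sqrt(-3/v - 2)/3 = sqrt(-2 - 3/v)/3)
w = 2 + I*sqrt(5)/6 (w = 2 + sqrt(-2 - 3/(-4))/3 = 2 + sqrt(-2 - 3*(-1/4))/3 = 2 + sqrt(-2 + 3/4)/3 = 2 + sqrt(-5/4)/3 = 2 + (I*sqrt(5)/2)/3 = 2 + I*sqrt(5)/6 ≈ 2.0 + 0.37268*I)
(-4*(-1)*(-1))*w = (-4*(-1)*(-1))*(2 + I*sqrt(5)/6) = (4*(-1))*(2 + I*sqrt(5)/6) = -4*(2 + I*sqrt(5)/6) = -8 - 2*I*sqrt(5)/3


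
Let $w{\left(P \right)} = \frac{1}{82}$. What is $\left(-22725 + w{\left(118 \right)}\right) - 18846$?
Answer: $- \frac{3408821}{82} \approx -41571.0$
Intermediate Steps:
$w{\left(P \right)} = \frac{1}{82}$
$\left(-22725 + w{\left(118 \right)}\right) - 18846 = \left(-22725 + \frac{1}{82}\right) - 18846 = - \frac{1863449}{82} - 18846 = - \frac{3408821}{82}$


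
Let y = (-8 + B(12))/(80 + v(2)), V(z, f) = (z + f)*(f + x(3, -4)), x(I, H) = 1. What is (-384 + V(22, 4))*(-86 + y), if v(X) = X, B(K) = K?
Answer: 895096/41 ≈ 21832.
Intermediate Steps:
V(z, f) = (1 + f)*(f + z) (V(z, f) = (z + f)*(f + 1) = (f + z)*(1 + f) = (1 + f)*(f + z))
y = 2/41 (y = (-8 + 12)/(80 + 2) = 4/82 = 4*(1/82) = 2/41 ≈ 0.048781)
(-384 + V(22, 4))*(-86 + y) = (-384 + (4 + 22 + 4² + 4*22))*(-86 + 2/41) = (-384 + (4 + 22 + 16 + 88))*(-3524/41) = (-384 + 130)*(-3524/41) = -254*(-3524/41) = 895096/41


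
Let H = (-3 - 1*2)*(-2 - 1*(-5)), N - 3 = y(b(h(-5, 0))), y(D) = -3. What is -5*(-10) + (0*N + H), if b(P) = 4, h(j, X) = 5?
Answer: 35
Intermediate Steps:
N = 0 (N = 3 - 3 = 0)
H = -15 (H = (-3 - 2)*(-2 + 5) = -5*3 = -15)
-5*(-10) + (0*N + H) = -5*(-10) + (0*0 - 15) = 50 + (0 - 15) = 50 - 15 = 35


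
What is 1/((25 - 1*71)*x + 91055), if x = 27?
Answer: 1/89813 ≈ 1.1134e-5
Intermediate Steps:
1/((25 - 1*71)*x + 91055) = 1/((25 - 1*71)*27 + 91055) = 1/((25 - 71)*27 + 91055) = 1/(-46*27 + 91055) = 1/(-1242 + 91055) = 1/89813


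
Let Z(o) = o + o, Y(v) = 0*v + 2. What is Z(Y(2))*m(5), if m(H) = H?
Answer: 20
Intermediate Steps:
Y(v) = 2 (Y(v) = 0 + 2 = 2)
Z(o) = 2*o
Z(Y(2))*m(5) = (2*2)*5 = 4*5 = 20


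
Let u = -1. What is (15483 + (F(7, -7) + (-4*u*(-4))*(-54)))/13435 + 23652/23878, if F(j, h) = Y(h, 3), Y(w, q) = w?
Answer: 70793114/32080093 ≈ 2.2068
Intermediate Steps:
F(j, h) = h
(15483 + (F(7, -7) + (-4*u*(-4))*(-54)))/13435 + 23652/23878 = (15483 + (-7 + (-4*(-1)*(-4))*(-54)))/13435 + 23652/23878 = (15483 + (-7 + (4*(-4))*(-54)))*(1/13435) + 23652*(1/23878) = (15483 + (-7 - 16*(-54)))*(1/13435) + 11826/11939 = (15483 + (-7 + 864))*(1/13435) + 11826/11939 = (15483 + 857)*(1/13435) + 11826/11939 = 16340*(1/13435) + 11826/11939 = 3268/2687 + 11826/11939 = 70793114/32080093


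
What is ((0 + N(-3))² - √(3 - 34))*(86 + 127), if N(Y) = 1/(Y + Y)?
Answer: 71/12 - 213*I*√31 ≈ 5.9167 - 1185.9*I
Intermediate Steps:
N(Y) = 1/(2*Y)
((0 + N(-3))² - √(3 - 34))*(86 + 127) = ((0 + (½)/(-3))² - √(3 - 34))*(86 + 127) = ((0 + (½)*(-⅓))² - √(-31))*213 = ((0 - ⅙)² - I*√31)*213 = ((-⅙)² - I*√31)*213 = (1/36 - I*√31)*213 = 71/12 - 213*I*√31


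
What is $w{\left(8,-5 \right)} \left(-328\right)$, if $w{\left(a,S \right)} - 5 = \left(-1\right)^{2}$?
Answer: $-1968$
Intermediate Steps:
$w{\left(a,S \right)} = 6$ ($w{\left(a,S \right)} = 5 + \left(-1\right)^{2} = 5 + 1 = 6$)
$w{\left(8,-5 \right)} \left(-328\right) = 6 \left(-328\right) = -1968$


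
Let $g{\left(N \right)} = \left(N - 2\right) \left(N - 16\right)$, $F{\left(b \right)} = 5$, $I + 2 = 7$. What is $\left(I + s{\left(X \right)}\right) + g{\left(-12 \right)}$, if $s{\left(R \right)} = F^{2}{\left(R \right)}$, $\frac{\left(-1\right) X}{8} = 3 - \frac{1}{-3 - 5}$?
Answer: $422$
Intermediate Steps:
$I = 5$ ($I = -2 + 7 = 5$)
$g{\left(N \right)} = \left(-16 + N\right) \left(-2 + N\right)$ ($g{\left(N \right)} = \left(-2 + N\right) \left(-16 + N\right) = \left(-16 + N\right) \left(-2 + N\right)$)
$X = -25$ ($X = - 8 \left(3 - \frac{1}{-3 - 5}\right) = - 8 \left(3 - \frac{1}{-8}\right) = - 8 \left(3 - - \frac{1}{8}\right) = - 8 \left(3 + \frac{1}{8}\right) = \left(-8\right) \frac{25}{8} = -25$)
$s{\left(R \right)} = 25$ ($s{\left(R \right)} = 5^{2} = 25$)
$\left(I + s{\left(X \right)}\right) + g{\left(-12 \right)} = \left(5 + 25\right) + \left(32 + \left(-12\right)^{2} - -216\right) = 30 + \left(32 + 144 + 216\right) = 30 + 392 = 422$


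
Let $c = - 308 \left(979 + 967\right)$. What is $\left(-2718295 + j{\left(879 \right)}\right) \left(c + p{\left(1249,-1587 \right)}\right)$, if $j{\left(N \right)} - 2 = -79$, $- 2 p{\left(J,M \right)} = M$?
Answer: $1627148160714$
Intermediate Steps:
$p{\left(J,M \right)} = - \frac{M}{2}$
$j{\left(N \right)} = -77$ ($j{\left(N \right)} = 2 - 79 = -77$)
$c = -599368$ ($c = \left(-308\right) 1946 = -599368$)
$\left(-2718295 + j{\left(879 \right)}\right) \left(c + p{\left(1249,-1587 \right)}\right) = \left(-2718295 - 77\right) \left(-599368 - - \frac{1587}{2}\right) = - 2718372 \left(-599368 + \frac{1587}{2}\right) = \left(-2718372\right) \left(- \frac{1197149}{2}\right) = 1627148160714$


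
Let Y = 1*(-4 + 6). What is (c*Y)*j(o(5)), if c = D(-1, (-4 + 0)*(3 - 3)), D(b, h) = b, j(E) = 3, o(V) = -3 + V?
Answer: -6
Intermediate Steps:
Y = 2 (Y = 1*2 = 2)
c = -1
(c*Y)*j(o(5)) = -1*2*3 = -2*3 = -6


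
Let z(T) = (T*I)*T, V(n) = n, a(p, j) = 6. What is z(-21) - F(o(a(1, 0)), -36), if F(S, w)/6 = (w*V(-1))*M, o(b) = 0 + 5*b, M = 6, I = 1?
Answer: -855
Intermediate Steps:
o(b) = 5*b
z(T) = T² (z(T) = (T*1)*T = T*T = T²)
F(S, w) = -36*w (F(S, w) = 6*((w*(-1))*6) = 6*(-w*6) = 6*(-6*w) = -36*w)
z(-21) - F(o(a(1, 0)), -36) = (-21)² - (-36)*(-36) = 441 - 1*1296 = 441 - 1296 = -855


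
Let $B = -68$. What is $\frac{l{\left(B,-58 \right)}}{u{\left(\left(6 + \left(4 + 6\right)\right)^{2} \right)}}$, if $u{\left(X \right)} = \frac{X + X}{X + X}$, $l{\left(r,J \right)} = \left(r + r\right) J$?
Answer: $7888$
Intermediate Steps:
$l{\left(r,J \right)} = 2 J r$ ($l{\left(r,J \right)} = 2 r J = 2 J r$)
$u{\left(X \right)} = 1$ ($u{\left(X \right)} = \frac{2 X}{2 X} = 2 X \frac{1}{2 X} = 1$)
$\frac{l{\left(B,-58 \right)}}{u{\left(\left(6 + \left(4 + 6\right)\right)^{2} \right)}} = \frac{2 \left(-58\right) \left(-68\right)}{1} = 7888 \cdot 1 = 7888$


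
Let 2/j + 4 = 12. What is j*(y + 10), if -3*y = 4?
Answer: 13/6 ≈ 2.1667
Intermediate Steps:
y = -4/3 (y = -⅓*4 = -4/3 ≈ -1.3333)
j = ¼ (j = 2/(-4 + 12) = 2/8 = 2*(⅛) = ¼ ≈ 0.25000)
j*(y + 10) = (-4/3 + 10)/4 = (¼)*(26/3) = 13/6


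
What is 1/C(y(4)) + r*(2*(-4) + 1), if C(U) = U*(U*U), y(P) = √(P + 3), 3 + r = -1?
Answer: 28 + √7/49 ≈ 28.054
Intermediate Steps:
r = -4 (r = -3 - 1 = -4)
y(P) = √(3 + P)
C(U) = U³ (C(U) = U*U² = U³)
1/C(y(4)) + r*(2*(-4) + 1) = 1/((√(3 + 4))³) - 4*(2*(-4) + 1) = 1/((√7)³) - 4*(-8 + 1) = 1/(7*√7) - 4*(-7) = √7/49 + 28 = 28 + √7/49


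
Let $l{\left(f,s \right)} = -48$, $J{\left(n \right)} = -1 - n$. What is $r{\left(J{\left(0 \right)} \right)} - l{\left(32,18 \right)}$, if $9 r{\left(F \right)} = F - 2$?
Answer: $\frac{143}{3} \approx 47.667$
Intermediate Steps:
$r{\left(F \right)} = - \frac{2}{9} + \frac{F}{9}$ ($r{\left(F \right)} = \frac{F - 2}{9} = \frac{-2 + F}{9} = - \frac{2}{9} + \frac{F}{9}$)
$r{\left(J{\left(0 \right)} \right)} - l{\left(32,18 \right)} = \left(- \frac{2}{9} + \frac{-1 - 0}{9}\right) - -48 = \left(- \frac{2}{9} + \frac{-1 + 0}{9}\right) + 48 = \left(- \frac{2}{9} + \frac{1}{9} \left(-1\right)\right) + 48 = \left(- \frac{2}{9} - \frac{1}{9}\right) + 48 = - \frac{1}{3} + 48 = \frac{143}{3}$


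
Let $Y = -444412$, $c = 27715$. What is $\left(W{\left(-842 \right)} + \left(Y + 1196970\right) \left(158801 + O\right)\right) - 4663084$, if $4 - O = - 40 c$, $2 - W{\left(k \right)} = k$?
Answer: $953791109750$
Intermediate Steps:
$W{\left(k \right)} = 2 - k$
$O = 1108604$ ($O = 4 - \left(-40\right) 27715 = 4 - -1108600 = 4 + 1108600 = 1108604$)
$\left(W{\left(-842 \right)} + \left(Y + 1196970\right) \left(158801 + O\right)\right) - 4663084 = \left(\left(2 - -842\right) + \left(-444412 + 1196970\right) \left(158801 + 1108604\right)\right) - 4663084 = \left(\left(2 + 842\right) + 752558 \cdot 1267405\right) - 4663084 = \left(844 + 953795771990\right) - 4663084 = 953795772834 - 4663084 = 953791109750$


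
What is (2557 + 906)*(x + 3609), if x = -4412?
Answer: -2780789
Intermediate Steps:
(2557 + 906)*(x + 3609) = (2557 + 906)*(-4412 + 3609) = 3463*(-803) = -2780789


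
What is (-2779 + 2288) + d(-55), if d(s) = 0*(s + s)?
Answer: -491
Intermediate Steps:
d(s) = 0 (d(s) = 0*(2*s) = 0)
(-2779 + 2288) + d(-55) = (-2779 + 2288) + 0 = -491 + 0 = -491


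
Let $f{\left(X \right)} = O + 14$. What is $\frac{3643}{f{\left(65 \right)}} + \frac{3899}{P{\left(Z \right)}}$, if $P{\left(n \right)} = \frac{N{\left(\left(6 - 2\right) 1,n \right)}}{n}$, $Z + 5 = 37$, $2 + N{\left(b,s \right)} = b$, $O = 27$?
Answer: $\frac{2561387}{41} \approx 62473.0$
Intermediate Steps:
$N{\left(b,s \right)} = -2 + b$
$f{\left(X \right)} = 41$ ($f{\left(X \right)} = 27 + 14 = 41$)
$Z = 32$ ($Z = -5 + 37 = 32$)
$P{\left(n \right)} = \frac{2}{n}$ ($P{\left(n \right)} = \frac{-2 + \left(6 - 2\right) 1}{n} = \frac{-2 + 4 \cdot 1}{n} = \frac{-2 + 4}{n} = \frac{2}{n}$)
$\frac{3643}{f{\left(65 \right)}} + \frac{3899}{P{\left(Z \right)}} = \frac{3643}{41} + \frac{3899}{2 \cdot \frac{1}{32}} = 3643 \cdot \frac{1}{41} + \frac{3899}{2 \cdot \frac{1}{32}} = \frac{3643}{41} + 3899 \frac{1}{\frac{1}{16}} = \frac{3643}{41} + 3899 \cdot 16 = \frac{3643}{41} + 62384 = \frac{2561387}{41}$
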